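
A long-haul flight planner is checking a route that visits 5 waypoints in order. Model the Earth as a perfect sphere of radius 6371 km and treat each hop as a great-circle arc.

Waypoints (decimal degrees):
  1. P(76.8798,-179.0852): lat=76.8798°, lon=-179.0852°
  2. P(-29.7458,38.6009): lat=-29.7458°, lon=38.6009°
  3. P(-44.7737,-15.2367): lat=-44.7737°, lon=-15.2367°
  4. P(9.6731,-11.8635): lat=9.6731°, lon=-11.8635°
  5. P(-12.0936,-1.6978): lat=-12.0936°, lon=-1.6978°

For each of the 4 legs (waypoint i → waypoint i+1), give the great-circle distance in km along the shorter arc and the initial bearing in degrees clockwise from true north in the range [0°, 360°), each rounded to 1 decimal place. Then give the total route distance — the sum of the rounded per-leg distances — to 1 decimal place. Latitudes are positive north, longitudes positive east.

Leg 1: φ1=1.3418056, φ2=-0.5191621, Δφ=-1.8609678, Δλ=3.7993392 rad; a=sin²(Δφ/2)+cosφ1·cosφ2·sin²(Δλ/2)=0.8195843115; c=2·atan2(√a, √(1-a))=2.264213085; dist=6371·c=14425.302 ≈ 14425.3 km; running total=14425.3 km
Leg 1 bearing: y=sinΔλ·cosφ2=-0.53078262, x=cosφ1·sinφ2-sinφ1·cosφ2·cosΔλ=0.55653687; θ=atan2(y, x)=-43.6431° <0 so +360° → 316.3569° ≈ 316.4°
Leg 2: φ1=-0.5191621, φ2=-0.7814485, Δφ=-0.2622863, Δλ=-0.9396434 rad; a=sin²(Δφ/2)+cosφ1·cosφ2·sin²(Δλ/2)=0.1434295282; c=2·atan2(√a, √(1-a))=0.776827738; dist=6371·c=4949.170 ≈ 4949.2 km; running total=19374.5 km
Leg 2 bearing: y=sinΔλ·cosφ2=-0.57313139, x=cosφ1·sinφ2-sinφ1·cosφ2·cosΔλ=-0.40367116; θ=atan2(y, x)=-125.1580° <0 so +360° → 234.8420° ≈ 234.8°
Leg 3: φ1=-0.7814485, φ2=0.1688274, Δφ=0.9502759, Δλ=0.0588734 rad; a=sin²(Δφ/2)+cosφ1·cosφ2·sin²(Δλ/2)=0.2098769051; c=2·atan2(√a, √(1-a))=0.951765388; dist=6371·c=6063.697 ≈ 6063.7 km; running total=25438.2 km
Leg 3 bearing: y=sinΔλ·cosφ2=0.05800289, x=cosφ1·sinφ2-sinφ1·cosφ2·cosΔλ=0.81237308; θ=atan2(y, x)=4.0839° ≈ 4.1°
Leg 4: φ1=0.1688274, φ2=-0.2110731, Δφ=-0.3799006, Δλ=0.1774249 rad; a=sin²(Δφ/2)+cosφ1·cosφ2·sin²(Δλ/2)=0.0432152025; c=2·atan2(√a, √(1-a))=0.418819672; dist=6371·c=2668.300 ≈ 2668.3 km; running total=28106.5 km
Leg 4 bearing: y=sinΔλ·cosφ2=0.17257849, x=cosφ1·sinφ2-sinφ1·cosφ2·cosΔλ=-0.36824891; θ=atan2(y, x)=154.8900° ≈ 154.9°

Leg 1: dist=14425.3 km, bearing=316.4°
Leg 2: dist=4949.2 km, bearing=234.8°
Leg 3: dist=6063.7 km, bearing=4.1°
Leg 4: dist=2668.3 km, bearing=154.9°
Total: 28106.5 km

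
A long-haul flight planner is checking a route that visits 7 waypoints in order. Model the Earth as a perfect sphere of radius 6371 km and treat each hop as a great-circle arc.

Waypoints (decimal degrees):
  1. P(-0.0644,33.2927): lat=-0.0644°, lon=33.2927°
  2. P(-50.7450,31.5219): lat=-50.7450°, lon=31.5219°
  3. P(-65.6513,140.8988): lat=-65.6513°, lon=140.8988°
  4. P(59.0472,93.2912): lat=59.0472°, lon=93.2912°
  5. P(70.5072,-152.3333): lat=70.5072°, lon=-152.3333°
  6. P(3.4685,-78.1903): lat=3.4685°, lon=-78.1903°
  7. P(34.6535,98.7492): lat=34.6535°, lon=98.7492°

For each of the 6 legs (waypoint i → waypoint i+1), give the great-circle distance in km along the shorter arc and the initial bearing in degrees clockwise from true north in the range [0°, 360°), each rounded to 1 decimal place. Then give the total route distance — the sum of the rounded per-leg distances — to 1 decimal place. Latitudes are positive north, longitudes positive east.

Leg 1: φ1=-0.0011240, φ2=-0.8856673, Δφ=-0.8845433, Δλ=-0.0309063 rad; a=sin²(Δφ/2)+cosφ1·cosφ2·sin²(Δλ/2)=0.1833296669; c=2·atan2(√a, √(1-a))=0.884933887; dist=6371·c=5637.914 ≈ 5637.9 km; running total=5637.9 km
Leg 1 bearing: y=sinΔλ·cosφ2=-0.01955355, x=cosφ1·sinφ2-sinφ1·cosφ2·cosΔλ=-0.77362605; θ=atan2(y, x)=-178.5521° <0 so +360° → 181.4479° ≈ 181.4°
Leg 2: φ1=-0.8856673, φ2=-1.1458313, Δφ=-0.2601640, Δλ=1.9089870 rad; a=sin²(Δφ/2)+cosφ1·cosφ2·sin²(Δλ/2)=0.1905470748; c=2·atan2(√a, √(1-a))=0.903447385; dist=6371·c=5755.863 ≈ 5755.9 km; running total=11393.8 km
Leg 2 bearing: y=sinΔλ·cosφ2=0.38893539, x=cosφ1·sinφ2-sinφ1·cosφ2·cosΔλ=-0.68241103; θ=atan2(y, x)=150.3193° ≈ 150.3°
Leg 3: φ1=-1.1458313, φ2=1.0305681, Δφ=2.1763994, Δλ=-0.8309094 rad; a=sin²(Δφ/2)+cosφ1·cosφ2·sin²(Δλ/2)=0.8191720077; c=2·atan2(√a, √(1-a))=2.263141344; dist=6371·c=14418.474 ≈ 14418.5 km; running total=25812.3 km
Leg 3 bearing: y=sinΔλ·cosφ2=-0.37985704, x=cosφ1·sinφ2-sinφ1·cosφ2·cosΔλ=0.66949649; θ=atan2(y, x)=-29.5696° <0 so +360° → 330.4304° ≈ 330.4°
Leg 4: φ1=1.0305681, φ2=1.2305828, Δφ=0.2000147, Δλ=-4.2869562 rad; a=sin²(Δφ/2)+cosφ1·cosφ2·sin²(Δλ/2)=0.1311978705; c=2·atan2(√a, √(1-a))=0.741280898; dist=6371·c=4722.701 ≈ 4722.7 km; running total=30535.0 km
Leg 4 bearing: y=sinΔλ·cosφ2=0.30394349, x=cosφ1·sinφ2-sinφ1·cosφ2·cosΔλ=0.60295797; θ=atan2(y, x)=26.7521° ≈ 26.8°
Leg 5: φ1=1.2305828, φ2=0.0605367, Δφ=-1.1700460, Δλ=1.2940395 rad; a=sin²(Δφ/2)+cosφ1·cosφ2·sin²(Δλ/2)=0.4259793697; c=2·atan2(√a, √(1-a))=1.422208912; dist=6371·c=9060.893 ≈ 9060.9 km; running total=39595.9 km
Leg 5 bearing: y=sinΔλ·cosφ2=0.96018456, x=cosφ1·sinφ2-sinφ1·cosφ2·cosΔλ=-0.23691644; θ=atan2(y, x)=103.8603° ≈ 103.9°
Leg 6: φ1=0.0605367, φ2=0.6048177, Δφ=0.5442809, Δλ=3.0881769 rad; a=sin²(Δφ/2)+cosφ1·cosφ2·sin²(Δλ/2)=0.8927634591; c=2·atan2(√a, √(1-a))=2.474343473; dist=6371·c=15764.042 ≈ 15764.0 km; running total=55359.9 km
Leg 6 bearing: y=sinΔλ·cosφ2=0.04391926, x=cosφ1·sinφ2-sinφ1·cosφ2·cosΔλ=0.61726701; θ=atan2(y, x)=4.0698° ≈ 4.1°

Leg 1: dist=5637.9 km, bearing=181.4°
Leg 2: dist=5755.9 km, bearing=150.3°
Leg 3: dist=14418.5 km, bearing=330.4°
Leg 4: dist=4722.7 km, bearing=26.8°
Leg 5: dist=9060.9 km, bearing=103.9°
Leg 6: dist=15764.0 km, bearing=4.1°
Total: 55359.9 km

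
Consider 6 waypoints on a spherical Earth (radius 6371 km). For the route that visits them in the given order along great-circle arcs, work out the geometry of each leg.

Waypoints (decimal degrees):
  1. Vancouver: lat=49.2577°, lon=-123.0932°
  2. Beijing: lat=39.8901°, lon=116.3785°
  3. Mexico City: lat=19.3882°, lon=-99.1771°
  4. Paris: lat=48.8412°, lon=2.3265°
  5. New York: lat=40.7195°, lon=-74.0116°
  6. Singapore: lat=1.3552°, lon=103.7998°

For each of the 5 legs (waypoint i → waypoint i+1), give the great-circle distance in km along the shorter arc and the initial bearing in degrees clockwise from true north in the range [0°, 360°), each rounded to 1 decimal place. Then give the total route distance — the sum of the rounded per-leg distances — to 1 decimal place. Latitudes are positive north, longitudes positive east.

Leg 1: φ1=0.8597090, φ2=0.6962136, Δφ=-0.1634955, Δλ=4.1795696 rad; a=sin²(Δφ/2)+cosφ1·cosφ2·sin²(Δλ/2)=0.3842384171; c=2·atan2(√a, √(1-a))=1.337153228; dist=6371·c=8519.003 ≈ 8519.0 km; running total=8519.0 km
Leg 1 bearing: y=sinΔλ·cosφ2=-0.66091493, x=cosφ1·sinφ2-sinφ1·cosφ2·cosΔλ=0.71385467; θ=atan2(y, x)=-42.7947° <0 so +360° → 317.2053° ≈ 317.2°
Leg 2: φ1=0.6962136, φ2=0.3383879, Δφ=-0.3578257, Δλ=-3.7621549 rad; a=sin²(Δφ/2)+cosφ1·cosφ2·sin²(Δλ/2)=0.6879619045; c=2·atan2(√a, √(1-a))=1.956189833; dist=6371·c=12462.885 ≈ 12462.9 km; running total=20981.9 km
Leg 2 bearing: y=sinΔλ·cosφ2=0.54851686, x=cosφ1·sinφ2-sinφ1·cosφ2·cosΔλ=0.74686715; θ=atan2(y, x)=36.2944° ≈ 36.3°
Leg 3: φ1=0.3383879, φ2=0.8524398, Δφ=0.5140518, Δλ=1.7715720 rad; a=sin²(Δφ/2)+cosφ1·cosφ2·sin²(Δλ/2)=0.4369384496; c=2·atan2(√a, √(1-a))=1.444336435; dist=6371·c=9201.867 ≈ 9201.9 km; running total=30183.8 km
Leg 3 bearing: y=sinΔλ·cosφ2=0.64492748, x=cosφ1·sinφ2-sinφ1·cosφ2·cosΔλ=0.75376489; θ=atan2(y, x)=40.5506° ≈ 40.6°
Leg 4: φ1=0.8524398, φ2=0.7106893, Δφ=-0.1417504, Δλ=-1.3323512 rad; a=sin²(Δφ/2)+cosφ1·cosφ2·sin²(Δλ/2)=0.1955157310; c=2·atan2(√a, √(1-a))=0.916036776; dist=6371·c=5836.070 ≈ 5836.1 km; running total=36019.9 km
Leg 4 bearing: y=sinΔλ·cosφ2=-0.73646829, x=cosφ1·sinφ2-sinφ1·cosφ2·cosΔλ=0.29457051; θ=atan2(y, x)=-68.1997° <0 so +360° → 291.8003° ≈ 291.8°
Leg 5: φ1=0.7106893, φ2=0.0236527, Δφ=-0.6870366, Δλ=3.1033944 rad; a=sin²(Δφ/2)+cosφ1·cosφ2·sin²(Δλ/2)=0.8708595458; c=2·atan2(√a, √(1-a))=2.406426155; dist=6371·c=15331.341 ≈ 15331.3 km; running total=51351.2 km
Leg 5 bearing: y=sinΔλ·cosφ2=0.03817831, x=cosφ1·sinφ2-sinφ1·cosφ2·cosΔλ=0.66962318; θ=atan2(y, x)=3.2632° ≈ 3.3°

Leg 1: dist=8519.0 km, bearing=317.2°
Leg 2: dist=12462.9 km, bearing=36.3°
Leg 3: dist=9201.9 km, bearing=40.6°
Leg 4: dist=5836.1 km, bearing=291.8°
Leg 5: dist=15331.3 km, bearing=3.3°
Total: 51351.2 km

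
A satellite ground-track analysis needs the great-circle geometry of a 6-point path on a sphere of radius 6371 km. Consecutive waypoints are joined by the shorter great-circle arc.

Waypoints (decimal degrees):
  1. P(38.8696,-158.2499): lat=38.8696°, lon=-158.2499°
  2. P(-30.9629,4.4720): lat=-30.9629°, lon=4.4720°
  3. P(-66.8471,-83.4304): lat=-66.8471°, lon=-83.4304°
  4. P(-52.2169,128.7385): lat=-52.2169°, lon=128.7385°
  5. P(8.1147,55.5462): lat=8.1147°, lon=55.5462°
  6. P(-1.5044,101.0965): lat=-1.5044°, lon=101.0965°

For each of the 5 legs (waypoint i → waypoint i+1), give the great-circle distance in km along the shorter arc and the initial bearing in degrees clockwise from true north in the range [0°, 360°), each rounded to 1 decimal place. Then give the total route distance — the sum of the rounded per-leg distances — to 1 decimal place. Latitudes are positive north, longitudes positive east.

Leg 1: dist=18215.4 km, bearing=66.0°
Leg 2: dist=6778.7 km, bearing=206.7°
Leg 3: dist=6502.9 km, bearing=202.5°
Leg 4: dist=9600.6 km, bearing=288.3°
Leg 5: dist=5162.0 km, bearing=99.9°
Total: 46259.6 km

Leg 1: φ1=0.6784025, φ2=-0.5404046, Δφ=-1.2188070, Δλ=2.8400329 rad; a=sin²(Δφ/2)+cosφ1·cosφ2·sin²(Δλ/2)=0.9801830973; c=2·atan2(√a, √(1-a))=2.859109328; dist=6371·c=18215.386 ≈ 18215.4 km; running total=18215.4 km
Leg 1 bearing: y=sinΔλ·cosφ2=0.25468619, x=cosφ1·sinφ2-sinφ1·cosφ2·cosΔλ=0.11327718; θ=atan2(y, x)=66.0219° ≈ 66.0°
Leg 2: φ1=-0.5404046, φ2=-1.1667020, Δφ=-0.6262974, Δλ=-1.5341863 rad; a=sin²(Δφ/2)+cosφ1·cosφ2·sin²(Δλ/2)=0.2573067584; c=2·atan2(√a, √(1-a))=1.063991164; dist=6371·c=6778.688 ≈ 6778.7 km; running total=24994.1 km
Leg 2 bearing: y=sinΔλ·cosφ2=-0.39292274, x=cosφ1·sinφ2-sinφ1·cosφ2·cosΔλ=-0.78103245; θ=atan2(y, x)=-153.2939° <0 so +360° → 206.7061° ≈ 206.7°
Leg 3: φ1=-1.1667020, φ2=-0.9113568, Δφ=0.2553452, Δλ=3.7030459 rad; a=sin²(Δφ/2)+cosφ1·cosφ2·sin²(Δλ/2)=0.2386160405; c=2·atan2(√a, √(1-a))=1.020701676; dist=6371·c=6502.890 ≈ 6502.9 km; running total=31497.0 km
Leg 3 bearing: y=sinΔλ·cosφ2=-0.32619796, x=cosφ1·sinφ2-sinφ1·cosφ2·cosΔλ=-0.78759672; θ=atan2(y, x)=-157.5022° <0 so +360° → 202.4978° ≈ 202.5°
Leg 4: φ1=-0.9113568, φ2=0.1416282, Δφ=1.0529851, Δλ=-1.2774466 rad; a=sin²(Δφ/2)+cosφ1·cosφ2·sin²(Δλ/2)=0.4680863894; c=2·atan2(√a, √(1-a))=1.506925688; dist=6371·c=9600.624 ≈ 9600.6 km; running total=41097.6 km
Leg 4 bearing: y=sinΔλ·cosφ2=-0.94769585, x=cosφ1·sinφ2-sinφ1·cosφ2·cosΔλ=0.31272778; θ=atan2(y, x)=-71.7378° <0 so +360° → 288.2622° ≈ 288.3°
Leg 5: φ1=0.1416282, φ2=-0.0262567, Δφ=-0.1678850, Δλ=0.7950027 rad; a=sin²(Δφ/2)+cosφ1·cosφ2·sin²(Δλ/2)=0.1553367899; c=2·atan2(√a, √(1-a))=0.810237466; dist=6371·c=5162.023 ≈ 5162.0 km; running total=46259.6 km
Leg 5 bearing: y=sinΔλ·cosφ2=0.71361944, x=cosφ1·sinφ2-sinφ1·cosφ2·cosΔλ=-0.12480536; θ=atan2(y, x)=99.9202° ≈ 99.9°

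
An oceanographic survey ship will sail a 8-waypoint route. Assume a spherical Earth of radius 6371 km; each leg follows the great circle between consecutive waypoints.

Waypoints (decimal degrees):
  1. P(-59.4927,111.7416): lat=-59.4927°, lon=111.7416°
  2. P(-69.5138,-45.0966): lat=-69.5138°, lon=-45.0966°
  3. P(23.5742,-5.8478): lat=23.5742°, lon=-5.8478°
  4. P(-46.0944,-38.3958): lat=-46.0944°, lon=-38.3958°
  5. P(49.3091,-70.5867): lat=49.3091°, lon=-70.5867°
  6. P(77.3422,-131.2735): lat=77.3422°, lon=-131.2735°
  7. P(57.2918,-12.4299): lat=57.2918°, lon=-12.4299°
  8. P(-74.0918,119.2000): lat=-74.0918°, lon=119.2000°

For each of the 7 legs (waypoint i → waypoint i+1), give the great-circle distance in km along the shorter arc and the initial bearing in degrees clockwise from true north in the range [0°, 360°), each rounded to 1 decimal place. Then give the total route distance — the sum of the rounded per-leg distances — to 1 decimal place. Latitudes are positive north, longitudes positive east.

Leg 1: dist=5551.9 km, bearing=190.4°
Leg 2: dist=10813.9 km, bearing=35.8°
Leg 3: dist=8413.4 km, bearing=202.6°
Leg 4: dist=11055.0 km, bearing=339.4°
Leg 5: dist=3995.0 km, bearing=341.0°
Leg 6: dist=4469.4 km, bearing=47.2°
Leg 7: dist=17254.8 km, bearing=150.8°
Total: 61553.4 km

Leg 1: φ1=-1.0383435, φ2=-1.2132447, Δφ=-0.1749012, Δλ=-2.7373430 rad; a=sin²(Δφ/2)+cosφ1·cosφ2·sin²(Δλ/2)=0.1781355233; c=2·atan2(√a, √(1-a))=0.871435154; dist=6371·c=5551.913 ≈ 5551.9 km; running total=5551.9 km
Leg 1 bearing: y=sinΔλ·cosφ2=-0.13765799, x=cosφ1·sinφ2-sinφ1·cosφ2·cosΔλ=-0.75277043; θ=atan2(y, x)=-169.6369° <0 so +360° → 190.3631° ≈ 190.4°
Leg 2: φ1=-1.2132447, φ2=0.4114474, Δφ=1.6246921, Δλ=0.6850208 rad; a=sin²(Δφ/2)+cosφ1·cosφ2·sin²(Δλ/2)=0.5631171231; c=2·atan2(√a, √(1-a))=1.697368259; dist=6371·c=10813.933 ≈ 10813.9 km; running total=16365.8 km
Leg 2 bearing: y=sinΔλ·cosφ2=0.57988672, x=cosφ1·sinφ2-sinφ1·cosφ2·cosΔλ=0.80485794; θ=atan2(y, x)=35.7721° ≈ 35.8°
Leg 3: φ1=0.4114474, φ2=-0.8044990, Δφ=-1.2159465, Δλ=-0.5680698 rad; a=sin²(Δφ/2)+cosφ1·cosφ2·sin²(Δλ/2)=0.3761883164; c=2·atan2(√a, √(1-a))=1.320569872; dist=6371·c=8413.351 ≈ 8413.4 km; running total=24779.2 km
Leg 3 bearing: y=sinΔλ·cosφ2=-0.37309222, x=cosφ1·sinφ2-sinφ1·cosφ2·cosΔλ=-0.89413918; θ=atan2(y, x)=-157.3510° <0 so +360° → 202.6490° ≈ 202.6°
Leg 4: φ1=-0.8044990, φ2=0.8606061, Δφ=1.6651052, Δλ=-0.5618372 rad; a=sin²(Δφ/2)+cosφ1·cosφ2·sin²(Δλ/2)=0.5818356713; c=2·atan2(√a, √(1-a))=1.735207368; dist=6371·c=11055.006 ≈ 11055.0 km; running total=35834.2 km
Leg 4 bearing: y=sinΔλ·cosφ2=-0.34733597, x=cosφ1·sinφ2-sinφ1·cosφ2·cosΔλ=0.92334685; θ=atan2(y, x)=-20.6148° <0 so +360° → 339.3852° ≈ 339.4°
Leg 5: φ1=0.8606061, φ2=1.3498760, Δφ=0.4892699, Δλ=-1.0591845 rad; a=sin²(Δφ/2)+cosφ1·cosφ2·sin²(Δλ/2)=0.0951225782; c=2·atan2(√a, √(1-a))=0.627062140; dist=6371·c=3995.013 ≈ 3995.0 km; running total=39829.2 km
Leg 5 bearing: y=sinΔλ·cosφ2=-0.19106977, x=cosφ1·sinφ2-sinφ1·cosφ2·cosΔλ=0.55478774; θ=atan2(y, x)=-19.0038° <0 so +360° → 340.9962° ≈ 341.0°
Leg 6: φ1=1.3498760, φ2=0.9999305, Δφ=-0.3499455, Δλ=2.0742121 rad; a=sin²(Δφ/2)+cosφ1·cosφ2·sin²(Δλ/2)=0.1180694956; c=2·atan2(√a, √(1-a))=0.701521680; dist=6371·c=4469.395 ≈ 4469.4 km; running total=44298.6 km
Leg 6 bearing: y=sinΔλ·cosφ2=0.47332350, x=cosφ1·sinφ2-sinφ1·cosφ2·cosΔλ=0.43872682; θ=atan2(y, x)=47.1724° ≈ 47.2°
Leg 7: φ1=0.9999305, φ2=-1.2931459, Δφ=-2.2930764, Δλ=2.2973751 rad; a=sin²(Δφ/2)+cosφ1·cosφ2·sin²(Δλ/2)=0.9538004984; c=2·atan2(√a, √(1-a))=2.708330447; dist=6371·c=17254.773 ≈ 17254.8 km; running total=61553.4 km
Leg 7 bearing: y=sinΔλ·cosφ2=0.20487411, x=cosφ1·sinφ2-sinφ1·cosφ2·cosΔλ=-0.36645195; θ=atan2(y, x)=150.7915° ≈ 150.8°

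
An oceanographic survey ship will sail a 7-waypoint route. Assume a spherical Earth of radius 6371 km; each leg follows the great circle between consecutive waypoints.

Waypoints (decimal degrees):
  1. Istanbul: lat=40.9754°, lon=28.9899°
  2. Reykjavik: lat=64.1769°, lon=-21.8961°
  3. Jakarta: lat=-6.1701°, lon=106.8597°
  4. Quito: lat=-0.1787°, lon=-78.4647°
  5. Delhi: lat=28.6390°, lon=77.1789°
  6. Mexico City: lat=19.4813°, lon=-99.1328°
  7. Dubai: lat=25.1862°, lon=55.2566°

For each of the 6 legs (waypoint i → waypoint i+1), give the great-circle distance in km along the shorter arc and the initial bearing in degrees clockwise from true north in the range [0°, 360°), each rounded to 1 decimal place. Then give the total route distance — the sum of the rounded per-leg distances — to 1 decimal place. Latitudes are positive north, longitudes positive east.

Leg 1: φ1=0.7151556, φ2=1.1200982, Δφ=0.4049426, Δλ=-0.8881282 rad; a=sin²(Δφ/2)+cosφ1·cosφ2·sin²(Δλ/2)=0.1011360718; c=2·atan2(√a, √(1-a))=0.647278511; dist=6371·c=4123.811 ≈ 4123.8 km; running total=4123.8 km
Leg 1 bearing: y=sinΔλ·cosφ2=-0.33797406, x=cosφ1·sinφ2-sinφ1·cosφ2·cosΔλ=0.49940345; θ=atan2(y, x)=-34.0884° <0 so +360° → 325.9116° ≈ 325.9°
Leg 2: φ1=1.1200982, φ2=-0.1076886, Δφ=-1.2277868, Δλ=2.2472126 rad; a=sin²(Δφ/2)+cosφ1·cosφ2·sin²(Δλ/2)=0.6839256023; c=2·atan2(√a, √(1-a))=1.947493469; dist=6371·c=12407.481 ≈ 12407.5 km; running total=16531.3 km
Leg 2 bearing: y=sinΔλ·cosφ2=0.77530376, x=cosφ1·sinφ2-sinφ1·cosφ2·cosΔλ=0.51340975; θ=atan2(y, x)=56.4873° ≈ 56.5°
Leg 3: φ1=-0.1076886, φ2=-0.0031189, Δφ=0.1045697, Δλ=-3.2345210 rad; a=sin²(Δφ/2)+cosφ1·cosφ2·sin²(Δλ/2)=0.9947887091; c=2·atan2(√a, √(1-a))=2.997088416; dist=6371·c=19094.450 ≈ 19094.5 km; running total=35625.8 km
Leg 3 bearing: y=sinΔλ·cosφ2=0.09279417, x=cosφ1·sinφ2-sinφ1·cosφ2·cosΔλ=-0.11011710; θ=atan2(y, x)=139.8796° ≈ 139.9°
Leg 4: φ1=-0.0031189, φ2=0.4998448, Δφ=0.5029637, Δλ=2.7164933 rad; a=sin²(Δφ/2)+cosφ1·cosφ2·sin²(Δλ/2)=0.9005172324; c=2·atan2(√a, √(1-a))=2.499817640; dist=6371·c=15926.338 ≈ 15926.3 km; running total=51552.1 km
Leg 4 bearing: y=sinΔλ·cosφ2=0.36195565, x=cosφ1·sinφ2-sinφ1·cosφ2·cosΔλ=0.47679335; θ=atan2(y, x)=37.2038° ≈ 37.2°
Leg 5: φ1=0.4998448, φ2=0.3400128, Δφ=-0.1598320, Δλ=-3.0772197 rad; a=sin²(Δφ/2)+cosφ1·cosφ2·sin²(Δλ/2)=0.8329275238; c=2·atan2(√a, √(1-a))=2.299435611; dist=6371·c=14649.704 ≈ 14649.7 km; running total=66201.8 km
Leg 5 bearing: y=sinΔλ·cosφ2=-0.06064575, x=cosφ1·sinφ2-sinφ1·cosφ2·cosΔλ=0.74361223; θ=atan2(y, x)=-4.6625° <0 so +360° → 355.3375° ≈ 355.3°
Leg 6: φ1=0.3400128, φ2=0.4395821, Δφ=0.0995693, Δλ=2.6946034 rad; a=sin²(Δφ/2)+cosφ1·cosφ2·sin²(Δλ/2)=0.8136906182; c=2·atan2(√a, √(1-a))=2.248982022; dist=6371·c=14328.264 ≈ 14328.3 km; running total=80530.1 km
Leg 6 bearing: y=sinΔλ·cosφ2=0.39115815, x=cosφ1·sinφ2-sinφ1·cosφ2·cosΔλ=0.67334099; θ=atan2(y, x)=30.1532° ≈ 30.2°

Leg 1: dist=4123.8 km, bearing=325.9°
Leg 2: dist=12407.5 km, bearing=56.5°
Leg 3: dist=19094.5 km, bearing=139.9°
Leg 4: dist=15926.3 km, bearing=37.2°
Leg 5: dist=14649.7 km, bearing=355.3°
Leg 6: dist=14328.3 km, bearing=30.2°
Total: 80530.1 km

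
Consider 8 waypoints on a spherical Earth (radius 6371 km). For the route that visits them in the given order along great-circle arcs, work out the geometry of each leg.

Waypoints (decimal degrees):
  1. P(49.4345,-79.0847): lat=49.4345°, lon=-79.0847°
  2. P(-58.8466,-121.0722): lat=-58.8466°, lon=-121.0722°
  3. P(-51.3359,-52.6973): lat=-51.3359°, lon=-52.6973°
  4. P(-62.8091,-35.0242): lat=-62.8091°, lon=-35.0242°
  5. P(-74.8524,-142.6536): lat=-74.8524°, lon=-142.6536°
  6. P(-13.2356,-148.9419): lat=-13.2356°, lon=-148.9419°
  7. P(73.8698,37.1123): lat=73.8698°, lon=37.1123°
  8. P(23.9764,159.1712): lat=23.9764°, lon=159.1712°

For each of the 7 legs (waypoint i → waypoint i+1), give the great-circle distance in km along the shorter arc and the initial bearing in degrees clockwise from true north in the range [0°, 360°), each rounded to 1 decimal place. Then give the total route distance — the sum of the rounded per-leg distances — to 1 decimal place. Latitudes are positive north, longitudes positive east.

Leg 1: φ1=0.8627948, φ2=-1.0270669, Δφ=-1.8898617, Δλ=-0.7328201 rad; a=sin²(Δφ/2)+cosφ1·cosφ2·sin²(Δλ/2)=0.7000218640; c=2·atan2(√a, √(1-a))=1.982360885; dist=6371·c=12629.621 ≈ 12629.6 km; running total=12629.6 km
Leg 1 bearing: y=sinΔλ·cosφ2=-0.34607822, x=cosφ1·sinφ2-sinφ1·cosφ2·cosΔλ=-0.84864296; θ=atan2(y, x)=-157.8143° <0 so +360° → 202.1857° ≈ 202.2°
Leg 2: φ1=-1.0270669, φ2=-0.8959805, Δφ=0.1310864, Δλ=1.1933671 rad; a=sin²(Δφ/2)+cosφ1·cosφ2·sin²(Δλ/2)=0.1063364319; c=2·atan2(√a, √(1-a))=0.664334707; dist=6371·c=4232.476 ≈ 4232.5 km; running total=16862.1 km
Leg 2 bearing: y=sinΔλ·cosφ2=0.58078034, x=cosφ1·sinφ2-sinφ1·cosφ2·cosΔλ=-0.20690620; θ=atan2(y, x)=109.6087° ≈ 109.6°
Leg 3: φ1=-0.8959805, φ2=-1.0962256, Δφ=-0.2002451, Δλ=0.3084538 rad; a=sin²(Δφ/2)+cosφ1·cosφ2·sin²(Δλ/2)=0.0167279393; c=2·atan2(√a, √(1-a))=0.259399732; dist=6371·c=1652.636 ≈ 1652.6 km; running total=18514.7 km
Leg 3 bearing: y=sinΔλ·cosφ2=0.13872553, x=cosφ1·sinφ2-sinφ1·cosφ2·cosΔλ=-0.21574913; θ=atan2(y, x)=147.2592° ≈ 147.3°
Leg 4: φ1=-1.0962256, φ2=-1.3064208, Δφ=-0.2101952, Δλ=-1.8784874 rad; a=sin²(Δφ/2)+cosφ1·cosφ2·sin²(Δλ/2)=0.0887893274; c=2·atan2(√a, √(1-a))=0.605141965; dist=6371·c=3855.359 ≈ 3855.4 km; running total=22370.1 km
Leg 4 bearing: y=sinΔλ·cosφ2=-0.24903435, x=cosφ1·sinφ2-sinφ1·cosφ2·cosΔλ=-0.51147338; θ=atan2(y, x)=-154.0387° <0 so +360° → 205.9613° ≈ 206.0°
Leg 5: φ1=-1.3064208, φ2=-0.2310048, Δφ=1.0754160, Δλ=-0.1097515 rad; a=sin²(Δφ/2)+cosφ1·cosφ2·sin²(Δλ/2)=0.2630820835; c=2·atan2(√a, √(1-a))=1.077154762; dist=6371·c=6862.553 ≈ 6862.6 km; running total=29232.7 km
Leg 5 bearing: y=sinΔλ·cosφ2=-0.10662184, x=cosφ1·sinφ2-sinφ1·cosφ2·cosΔλ=0.87413465; θ=atan2(y, x)=-6.9543° <0 so +360° → 353.0457° ≈ 353.0°
Leg 6: φ1=-0.2310048, φ2=1.2892712, Δφ=1.5202760, Δλ=3.2472584 rad; a=sin²(Δφ/2)+cosφ1·cosφ2·sin²(Δλ/2)=0.7444376347; c=2·atan2(√a, √(1-a))=2.081596307; dist=6371·c=13261.850 ≈ 13261.9 km; running total=42494.6 km
Leg 6 bearing: y=sinΔλ·cosφ2=-0.02930156, x=cosφ1·sinφ2-sinφ1·cosφ2·cosΔλ=0.87186145; θ=atan2(y, x)=-1.9249° <0 so +360° → 358.0751° ≈ 358.1°
Leg 7: φ1=1.2892712, φ2=0.4184671, Δφ=-0.8708041, Δλ=2.1303297 rad; a=sin²(Δφ/2)+cosφ1·cosφ2·sin²(Δλ/2)=0.3721887278; c=2·atan2(√a, √(1-a))=1.312304740; dist=6371·c=8360.693 ≈ 8360.7 km; running total=50855.3 km
Leg 7 bearing: y=sinΔλ·cosφ2=0.77437434, x=cosφ1·sinφ2-sinφ1·cosφ2·cosΔλ=0.57879314; θ=atan2(y, x)=53.2243° ≈ 53.2°

Leg 1: dist=12629.6 km, bearing=202.2°
Leg 2: dist=4232.5 km, bearing=109.6°
Leg 3: dist=1652.6 km, bearing=147.3°
Leg 4: dist=3855.4 km, bearing=206.0°
Leg 5: dist=6862.6 km, bearing=353.0°
Leg 6: dist=13261.9 km, bearing=358.1°
Leg 7: dist=8360.7 km, bearing=53.2°
Total: 50855.3 km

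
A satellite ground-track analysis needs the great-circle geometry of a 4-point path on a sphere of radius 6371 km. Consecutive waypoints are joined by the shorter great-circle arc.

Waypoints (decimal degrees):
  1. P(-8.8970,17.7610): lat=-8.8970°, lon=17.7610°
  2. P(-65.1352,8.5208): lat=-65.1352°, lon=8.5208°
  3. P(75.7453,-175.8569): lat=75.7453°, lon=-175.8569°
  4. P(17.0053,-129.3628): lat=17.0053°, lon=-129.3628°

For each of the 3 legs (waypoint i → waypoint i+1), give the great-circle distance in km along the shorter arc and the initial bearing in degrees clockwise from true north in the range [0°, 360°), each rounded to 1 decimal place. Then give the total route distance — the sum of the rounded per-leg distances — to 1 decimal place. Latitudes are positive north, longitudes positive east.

Leg 1: dist=6294.6 km, bearing=184.6°
Leg 2: dist=18824.9 km, bearing=5.8°
Leg 3: dist=7065.4 km, bearing=129.2°
Total: 32184.9 km

Leg 1: φ1=-0.1552819, φ2=-1.1368237, Δφ=-0.9815418, Δλ=-0.1612719 rad; a=sin²(Δφ/2)+cosφ1·cosφ2·sin²(Δλ/2)=0.2248245415; c=2·atan2(√a, √(1-a))=0.988011854; dist=6371·c=6294.624 ≈ 6294.6 km; running total=6294.6 km
Leg 1 bearing: y=sinΔλ·cosφ2=-0.06751781, x=cosφ1·sinφ2-sinφ1·cosφ2·cosΔλ=-0.83219902; θ=atan2(y, x)=-175.3616° <0 so +360° → 184.6384° ≈ 184.6°
Leg 2: φ1=-1.1368237, φ2=1.3220049, Δφ=2.4588286, Δλ=-3.2179979 rad; a=sin²(Δφ/2)+cosφ1·cosφ2·sin²(Δλ/2)=0.9913004230; c=2·atan2(√a, √(1-a))=2.954778069; dist=6371·c=18824.891 ≈ 18824.9 km; running total=25119.5 km
Leg 2 bearing: y=sinΔλ·cosφ2=0.01879519, x=cosφ1·sinφ2-sinφ1·cosφ2·cosΔλ=0.18477640; θ=atan2(y, x)=5.8081° ≈ 5.8°
Leg 3: φ1=1.3220049, φ2=0.2967985, Δφ=-1.0252064, Δλ=0.8114751 rad; a=sin²(Δφ/2)+cosφ1·cosφ2·sin²(Δλ/2)=0.2772210727; c=2·atan2(√a, √(1-a))=1.108999037; dist=6371·c=7065.433 ≈ 7065.4 km; running total=32184.9 km
Leg 3 bearing: y=sinΔλ·cosφ2=0.69359155, x=cosφ1·sinφ2-sinφ1·cosφ2·cosΔλ=-0.56604678; θ=atan2(y, x)=129.2182° ≈ 129.2°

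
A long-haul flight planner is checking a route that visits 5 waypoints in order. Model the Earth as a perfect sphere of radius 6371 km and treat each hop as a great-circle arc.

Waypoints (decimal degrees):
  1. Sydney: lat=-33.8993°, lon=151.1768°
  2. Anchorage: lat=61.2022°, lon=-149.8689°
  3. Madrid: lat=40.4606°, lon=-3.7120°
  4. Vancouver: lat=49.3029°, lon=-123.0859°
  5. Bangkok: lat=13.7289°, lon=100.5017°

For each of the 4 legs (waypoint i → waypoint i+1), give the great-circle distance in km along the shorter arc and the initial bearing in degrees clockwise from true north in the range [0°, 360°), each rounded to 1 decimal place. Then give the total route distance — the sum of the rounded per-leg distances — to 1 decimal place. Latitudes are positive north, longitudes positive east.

Leg 1: dist=11832.5 km, bearing=25.5°
Leg 2: dist=8303.8 km, bearing=26.1°
Leg 3: dist=8406.6 km, bearing=324.1°
Leg 4: dist=11808.1 km, bearing=315.8°
Total: 40351.0 km

Leg 1: φ1=-0.5916544, φ2=1.0681799, Δφ=1.6598343, Δλ=-5.2542387 rad; a=sin²(Δφ/2)+cosφ1·cosφ2·sin²(Δλ/2)=0.6412763546; c=2·atan2(√a, √(1-a))=1.857250543; dist=6371·c=11832.543 ≈ 11832.5 km; running total=11832.5 km
Leg 1 bearing: y=sinΔλ·cosφ2=0.41271663, x=cosφ1·sinφ2-sinφ1·cosφ2·cosΔλ=0.86592664; θ=atan2(y, x)=25.4833° ≈ 25.5°
Leg 2: φ1=1.0681799, φ2=0.7061707, Δφ=-0.3620092, Δλ=2.5509191 rad; a=sin²(Δφ/2)+cosφ1·cosφ2·sin²(Δλ/2)=0.3678739264; c=2·atan2(√a, √(1-a))=1.303367903; dist=6371·c=8303.757 ≈ 8303.8 km; running total=20136.3 km
Leg 2 bearing: y=sinΔλ·cosφ2=0.42373433, x=cosφ1·sinφ2-sinφ1·cosφ2·cosΔλ=0.86638330; θ=atan2(y, x)=26.0625° ≈ 26.1°
Leg 3: φ1=0.7061707, φ2=0.8604979, Δφ=0.1543272, Δλ=-2.0834676 rad; a=sin²(Δφ/2)+cosφ1·cosφ2·sin²(Δλ/2)=0.3756786081; c=2·atan2(√a, √(1-a))=1.319517545; dist=6371·c=8406.646 ≈ 8406.6 km; running total=28542.9 km
Leg 3 bearing: y=sinΔλ·cosφ2=-0.56822946, x=cosφ1·sinφ2-sinφ1·cosφ2·cosΔλ=0.78440554; θ=atan2(y, x)=-35.9199° <0 so +360° → 324.0801° ≈ 324.1°
Leg 4: φ1=0.8604979, φ2=0.2396145, Δφ=-0.6208834, Δλ=3.9023398 rad; a=sin²(Δφ/2)+cosφ1·cosφ2·sin²(Δλ/2)=0.6394362576; c=2·atan2(√a, √(1-a))=1.853416173; dist=6371·c=11808.114 ≈ 11808.1 km; running total=40351.0 km
Leg 4 bearing: y=sinΔλ·cosφ2=-0.66976453, x=cosφ1·sinφ2-sinφ1·cosφ2·cosΔλ=0.68821915; θ=atan2(y, x)=-44.2214° <0 so +360° → 315.7786° ≈ 315.8°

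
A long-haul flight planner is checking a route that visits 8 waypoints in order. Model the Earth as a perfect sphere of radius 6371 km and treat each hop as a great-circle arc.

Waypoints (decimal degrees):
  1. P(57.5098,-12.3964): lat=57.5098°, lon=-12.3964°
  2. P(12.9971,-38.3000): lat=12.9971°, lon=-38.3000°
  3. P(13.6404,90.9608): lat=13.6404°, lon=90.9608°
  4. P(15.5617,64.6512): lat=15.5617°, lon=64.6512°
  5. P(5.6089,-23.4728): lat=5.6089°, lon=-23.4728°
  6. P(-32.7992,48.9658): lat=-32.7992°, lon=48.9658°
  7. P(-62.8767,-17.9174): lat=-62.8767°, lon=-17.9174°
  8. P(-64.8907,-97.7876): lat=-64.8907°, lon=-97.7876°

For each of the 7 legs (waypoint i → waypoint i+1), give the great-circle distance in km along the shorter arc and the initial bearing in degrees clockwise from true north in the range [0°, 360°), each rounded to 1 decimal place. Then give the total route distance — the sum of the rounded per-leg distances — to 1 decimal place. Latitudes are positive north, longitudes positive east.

Leg 1: dist=5410.9 km, bearing=214.5°
Leg 2: dist=13688.9 km, bearing=63.9°
Leg 3: dist=2837.3 km, bearing=277.6°
Leg 4: dist=9640.3 km, bearing=274.9°
Leg 5: dist=8728.2 km, bearing=125.1°
Leg 6: dist=5644.2 km, bearing=212.8°
Leg 7: dist=3654.5 km, bearing=230.3°
Total: 49604.3 km

Leg 1: φ1=1.0037354, φ2=0.2268422, Δφ=-0.7768932, Δλ=-0.4521031 rad; a=sin²(Δφ/2)+cosφ1·cosφ2·sin²(Δλ/2)=0.1697450857; c=2·atan2(√a, √(1-a))=0.849298737; dist=6371·c=5410.882 ≈ 5410.9 km; running total=5410.9 km
Leg 1 bearing: y=sinΔλ·cosφ2=-0.42566663, x=cosφ1·sinφ2-sinφ1·cosφ2·cosΔλ=-0.61849388; θ=atan2(y, x)=-145.4630° <0 so +360° → 214.5370° ≈ 214.5°
Leg 2: φ1=0.2268422, φ2=0.2380699, Δφ=0.0112277, Δλ=2.2560266 rad; a=sin²(Δφ/2)+cosφ1·cosφ2·sin²(Δλ/2)=0.7731041231; c=2·atan2(√a, √(1-a))=2.148627189; dist=6371·c=13688.904 ≈ 13688.9 km; running total=19099.8 km
Leg 2 bearing: y=sinΔλ·cosφ2=0.75243495, x=cosφ1·sinφ2-sinφ1·cosφ2·cosΔλ=0.36810079; θ=atan2(y, x)=63.9315° ≈ 63.9°
Leg 3: φ1=0.2380699, φ2=0.2716029, Δφ=0.0335330, Δλ=-0.4591891 rad; a=sin²(Δφ/2)+cosφ1·cosφ2·sin²(Δλ/2)=0.0487690461; c=2·atan2(√a, √(1-a))=0.445345455; dist=6371·c=2837.296 ≈ 2837.3 km; running total=21937.1 km
Leg 3 bearing: y=sinΔλ·cosφ2=-0.42697383, x=cosφ1·sinφ2-sinφ1·cosφ2·cosΔλ=0.05706006; θ=atan2(y, x)=-82.3882° <0 so +360° → 277.6118° ≈ 277.6°
Leg 4: φ1=0.2716029, φ2=0.0978938, Δφ=-0.1737091, Δλ=-1.5380540 rad; a=sin²(Δφ/2)+cosφ1·cosφ2·sin²(Δλ/2)=0.4711969493; c=2·atan2(√a, √(1-a))=1.513158317; dist=6371·c=9640.332 ≈ 9640.3 km; running total=31577.4 km
Leg 4 bearing: y=sinΔλ·cosφ2=-0.99467881, x=cosφ1·sinφ2-sinφ1·cosφ2·cosΔλ=0.08541427; θ=atan2(y, x)=-85.0920° <0 so +360° → 274.9080° ≈ 274.9°
Leg 5: φ1=0.0978938, φ2=-0.5724540, Δφ=-0.6703478, Δλ=1.2642921 rad; a=sin²(Δφ/2)+cosφ1·cosφ2·sin²(Δλ/2)=0.4002669367; c=2·atan2(√a, √(1-a))=1.369983258; dist=6371·c=8728.163 ≈ 8728.2 km; running total=40305.6 km
Leg 5 bearing: y=sinΔλ·cosφ2=0.80139850, x=cosφ1·sinφ2-sinφ1·cosφ2·cosΔλ=-0.56389158; θ=atan2(y, x)=125.1315° ≈ 125.1°
Leg 6: φ1=-0.5724540, φ2=-1.0974054, Δφ=-0.5249514, Δλ=-1.1673321 rad; a=sin²(Δφ/2)+cosφ1·cosφ2·sin²(Δλ/2)=0.1837095398; c=2·atan2(√a, √(1-a))=0.885915238; dist=6371·c=5644.166 ≈ 5644.2 km; running total=45949.8 km
Leg 6 bearing: y=sinΔλ·cosφ2=-0.41930049, x=cosφ1·sinφ2-sinφ1·cosφ2·cosΔλ=-0.65117469; θ=atan2(y, x)=-147.2219° <0 so +360° → 212.7781° ≈ 212.8°
Leg 7: φ1=-1.0974054, φ2=-1.1325564, Δφ=-0.0351509, Δλ=-1.3939980 rad; a=sin²(Δφ/2)+cosφ1·cosφ2·sin²(Δλ/2)=0.0800271223; c=2·atan2(√a, √(1-a))=0.573613071; dist=6371·c=3654.489 ≈ 3654.5 km; running total=49604.3 km
Leg 7 bearing: y=sinΔλ·cosφ2=-0.41773162, x=cosφ1·sinφ2-sinφ1·cosφ2·cosΔλ=-0.34639777; θ=atan2(y, x)=-129.6667° <0 so +360° → 230.3333° ≈ 230.3°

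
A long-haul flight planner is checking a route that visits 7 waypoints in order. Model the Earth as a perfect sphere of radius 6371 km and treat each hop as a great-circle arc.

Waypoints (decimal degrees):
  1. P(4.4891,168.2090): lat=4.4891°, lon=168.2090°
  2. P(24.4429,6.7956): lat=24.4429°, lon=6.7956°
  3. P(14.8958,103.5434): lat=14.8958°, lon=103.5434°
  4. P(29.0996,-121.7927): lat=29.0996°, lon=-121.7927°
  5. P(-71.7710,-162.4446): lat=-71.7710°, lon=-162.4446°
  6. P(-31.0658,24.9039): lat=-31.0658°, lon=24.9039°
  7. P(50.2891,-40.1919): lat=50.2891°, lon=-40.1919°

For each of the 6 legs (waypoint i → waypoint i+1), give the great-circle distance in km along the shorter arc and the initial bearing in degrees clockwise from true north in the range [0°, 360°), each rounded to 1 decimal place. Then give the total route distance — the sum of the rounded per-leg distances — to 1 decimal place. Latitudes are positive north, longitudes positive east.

Leg 1: dist=16221.0 km, bearing=328.8°
Leg 2: dist=9988.5 km, bearing=73.7°
Leg 3: dist=13114.4 km, bearing=44.7°
Leg 4: dist=11647.3 km, bearing=192.2°
Leg 5: dist=8565.8 km, bearing=186.5°
Leg 6: dist=11073.3 km, bearing=324.0°
Total: 70610.3 km

Leg 1: φ1=0.0783496, φ2=0.4266091, Δφ=0.3482595, Δλ=-2.8171953 rad; a=sin²(Δφ/2)+cosφ1·cosφ2·sin²(Δλ/2)=0.9139288698; c=2·atan2(√a, √(1-a))=2.546074111; dist=6371·c=16221.038 ≈ 16221.0 km; running total=16221.0 km
Leg 1 bearing: y=sinΔλ·cosφ2=-0.29017049, x=cosφ1·sinφ2-sinφ1·cosφ2·cosΔλ=0.48005484; θ=atan2(y, x)=-31.1510° <0 so +360° → 328.8490° ≈ 328.8°
Leg 2: φ1=0.4266091, φ2=0.2599808, Δφ=-0.1666283, Δλ=1.6885677 rad; a=sin²(Δφ/2)+cosφ1·cosφ2·sin²(Δλ/2)=0.4985024630; c=2·atan2(√a, √(1-a))=1.567801248; dist=6371·c=9988.462 ≈ 9988.5 km; running total=26209.5 km
Leg 2 bearing: y=sinΔλ·cosφ2=0.95970068, x=cosφ1·sinφ2-sinφ1·cosφ2·cosΔλ=0.28100825; θ=atan2(y, x)=73.6795° ≈ 73.7°
Leg 3: φ1=0.2599808, φ2=0.5078838, Δφ=0.2479031, Δλ=-3.9328569 rad; a=sin²(Δφ/2)+cosφ1·cosφ2·sin²(Δλ/2)=0.7342800567; c=2·atan2(√a, √(1-a))=2.058456520; dist=6371·c=13114.426 ≈ 13114.4 km; running total=39323.9 km
Leg 3 bearing: y=sinΔλ·cosφ2=0.62146637, x=cosφ1·sinφ2-sinφ1·cosφ2·cosΔλ=0.62787815; θ=atan2(y, x)=44.7060° ≈ 44.7°
Leg 4: φ1=0.5078838, φ2=-1.2526403, Δφ=-1.7605241, Δλ=-0.7095095 rad; a=sin²(Δφ/2)+cosφ1·cosφ2·sin²(Δλ/2)=0.6272756547; c=2·atan2(√a, √(1-a))=1.828180027; dist=6371·c=11647.335 ≈ 11647.3 km; running total=50971.2 km
Leg 4 bearing: y=sinΔλ·cosφ2=-0.20378745, x=cosφ1·sinφ2-sinφ1·cosφ2·cosΔλ=-0.94534348; θ=atan2(y, x)=-167.8349° <0 so +360° → 192.1651° ≈ 192.2°
Leg 5: φ1=-1.2526403, φ2=-0.5422005, Δφ=0.7104398, Δλ=3.2698482 rad; a=sin²(Δφ/2)+cosφ1·cosφ2·sin²(Δλ/2)=0.3878122135; c=2·atan2(√a, √(1-a))=1.344494103; dist=6371·c=8565.772 ≈ 8565.8 km; running total=59537.0 km
Leg 5 bearing: y=sinΔλ·cosφ2=-0.10955956, x=cosφ1·sinφ2-sinφ1·cosφ2·cosΔλ=-0.96832448; θ=atan2(y, x)=-173.5448° <0 so +360° → 186.4552° ≈ 186.5°
Leg 6: φ1=-0.5422005, φ2=0.8777104, Δφ=1.4199109, Δλ=-1.1361360 rad; a=sin²(Δφ/2)+cosφ1·cosφ2·sin²(Δλ/2)=0.5832522130; c=2·atan2(√a, √(1-a))=1.738079866; dist=6371·c=11073.307 ≈ 11073.3 km; running total=70610.3 km
Leg 6 bearing: y=sinΔλ·cosφ2=-0.57950356, x=cosφ1·sinφ2-sinφ1·cosφ2·cosΔλ=0.79777936; θ=atan2(y, x)=-35.9945° <0 so +360° → 324.0055° ≈ 324.0°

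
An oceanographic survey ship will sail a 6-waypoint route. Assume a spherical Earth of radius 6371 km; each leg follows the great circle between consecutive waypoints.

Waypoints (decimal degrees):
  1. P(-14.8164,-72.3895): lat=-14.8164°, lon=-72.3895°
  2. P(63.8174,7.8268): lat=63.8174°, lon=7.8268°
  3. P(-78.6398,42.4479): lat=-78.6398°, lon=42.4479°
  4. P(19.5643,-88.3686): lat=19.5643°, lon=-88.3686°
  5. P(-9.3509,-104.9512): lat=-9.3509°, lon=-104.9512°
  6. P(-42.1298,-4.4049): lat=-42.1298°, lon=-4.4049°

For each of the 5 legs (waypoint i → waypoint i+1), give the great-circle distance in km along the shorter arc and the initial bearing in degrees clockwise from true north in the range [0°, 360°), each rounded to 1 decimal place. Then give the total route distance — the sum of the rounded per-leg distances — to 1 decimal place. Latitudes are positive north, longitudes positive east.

Leg 1: φ1=-0.2585950, φ2=1.1138238, Δφ=1.3724187, Δλ=1.4000385 rad; a=sin²(Δφ/2)+cosφ1·cosφ2·sin²(Δλ/2)=0.5784990109; c=2·atan2(√a, √(1-a))=1.728446567; dist=6371·c=11011.933 ≈ 11011.9 km; running total=11011.9 km
Leg 1 bearing: y=sinΔλ·cosφ2=0.43481617, x=cosφ1·sinφ2-sinφ1·cosφ2·cosΔλ=0.88672798; θ=atan2(y, x)=26.1215° ≈ 26.1°
Leg 2: φ1=1.1138238, φ2=-1.3725234, Δφ=-2.4863472, Δλ=0.6042522 rad; a=sin²(Δφ/2)+cosφ1·cosφ2·sin²(Δλ/2)=0.9041441101; c=2·atan2(√a, √(1-a))=2.512035314; dist=6371·c=16004.177 ≈ 16004.2 km; running total=27016.1 km
Leg 2 bearing: y=sinΔλ·cosφ2=0.11191149, x=cosφ1·sinφ2-sinφ1·cosφ2·cosΔλ=-0.57805361; θ=atan2(y, x)=169.0431° ≈ 169.0°
Leg 3: φ1=-1.3725234, φ2=0.3414615, Δφ=1.7139849, Δλ=-2.2831786 rad; a=sin²(Δφ/2)+cosφ1·cosφ2·sin²(Δλ/2)=0.7248109953; c=2·atan2(√a, √(1-a))=2.037138422; dist=6371·c=12978.609 ≈ 12978.6 km; running total=39994.7 km
Leg 3 bearing: y=sinΔλ·cosφ2=-0.71311358, x=cosφ1·sinφ2-sinφ1·cosφ2·cosΔλ=-0.53787460; θ=atan2(y, x)=-127.0259° <0 so +360° → 232.9741° ≈ 233.0°
Leg 4: φ1=0.3414615, φ2=-0.1632040, Δφ=-0.5046654, Δλ=-0.2894210 rad; a=sin²(Δφ/2)+cosφ1·cosφ2·sin²(Δλ/2)=0.0816662388; c=2·atan2(√a, √(1-a))=0.579626055; dist=6371·c=3692.798 ≈ 3692.8 km; running total=43687.5 km
Leg 4 bearing: y=sinΔλ·cosφ2=-0.28160490, x=cosφ1·sinφ2-sinφ1·cosφ2·cosΔλ=-0.46977243; θ=atan2(y, x)=-149.0594° <0 so +360° → 210.9406° ≈ 210.9°
Leg 5: φ1=-0.1632040, φ2=-0.7353037, Δφ=-0.5720997, Δλ=1.7548640 rad; a=sin²(Δφ/2)+cosφ1·cosφ2·sin²(Δλ/2)=0.5124711803; c=2·atan2(√a, √(1-a))=1.595741274; dist=6371·c=10166.468 ≈ 10166.5 km; running total=53854.0 km
Leg 5 bearing: y=sinΔλ·cosφ2=0.72909898, x=cosφ1·sinφ2-sinφ1·cosφ2·cosΔλ=-0.68395362; θ=atan2(y, x)=133.1701° ≈ 133.2°

Leg 1: dist=11011.9 km, bearing=26.1°
Leg 2: dist=16004.2 km, bearing=169.0°
Leg 3: dist=12978.6 km, bearing=233.0°
Leg 4: dist=3692.8 km, bearing=210.9°
Leg 5: dist=10166.5 km, bearing=133.2°
Total: 53854.0 km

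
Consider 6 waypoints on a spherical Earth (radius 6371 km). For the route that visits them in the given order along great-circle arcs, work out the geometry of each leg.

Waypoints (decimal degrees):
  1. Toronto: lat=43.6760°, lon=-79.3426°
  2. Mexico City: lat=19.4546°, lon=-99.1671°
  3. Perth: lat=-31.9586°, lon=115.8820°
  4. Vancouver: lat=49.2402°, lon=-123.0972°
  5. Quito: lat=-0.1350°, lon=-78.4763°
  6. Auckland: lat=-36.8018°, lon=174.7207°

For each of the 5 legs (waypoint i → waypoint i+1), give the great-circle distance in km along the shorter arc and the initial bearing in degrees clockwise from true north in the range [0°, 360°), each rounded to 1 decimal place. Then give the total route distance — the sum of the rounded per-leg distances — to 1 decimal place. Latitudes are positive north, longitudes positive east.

Leg 1: dist=3264.8 km, bearing=220.7°
Leg 2: dist=16259.3 km, bearing=241.2°
Leg 3: dist=14827.3 km, bearing=50.3°
Leg 4: dist=6941.3 km, bearing=127.6°
Leg 5: dist=11486.5 km, bearing=232.0°
Total: 52779.2 km

Leg 1: φ1=0.7622900, φ2=0.3395468, Δφ=-0.4227432, Δλ=-0.3460028 rad; a=sin²(Δφ/2)+cosφ1·cosφ2·sin²(Δλ/2)=0.0642245000; c=2·atan2(√a, √(1-a))=0.512439507; dist=6371·c=3264.752 ≈ 3264.8 km; running total=3264.8 km
Leg 1 bearing: y=sinΔλ·cosφ2=-0.31977724, x=cosφ1·sinφ2-sinφ1·cosφ2·cosΔλ=-0.37167374; θ=atan2(y, x)=-139.2923° <0 so +360° → 220.7077° ≈ 220.7°
Leg 2: φ1=0.3395468, φ2=-0.5577828, Δφ=-0.8973296, Δλ=3.7533148 rad; a=sin²(Δφ/2)+cosφ1·cosφ2·sin²(Δλ/2)=0.9156054200; c=2·atan2(√a, √(1-a))=2.552078415; dist=6371·c=16259.292 ≈ 16259.3 km; running total=19524.1 km
Leg 2 bearing: y=sinΔλ·cosφ2=-0.48723530, x=cosφ1·sinφ2-sinφ1·cosφ2·cosΔλ=-0.26775044; θ=atan2(y, x)=-118.7901° <0 so +360° → 241.2099° ≈ 241.2°
Leg 3: φ1=-0.5577828, φ2=0.8594036, Δφ=1.4171864, Δλ=-4.1709739 rad; a=sin²(Δφ/2)+cosφ1·cosφ2·sin²(Δλ/2)=0.8431964834; c=2·atan2(√a, √(1-a))=2.327313738; dist=6371·c=14827.316 ≈ 14827.3 km; running total=34351.4 km
Leg 3 bearing: y=sinΔλ·cosφ2=0.55951326, x=cosφ1·sinφ2-sinφ1·cosφ2·cosΔλ=0.46455312; θ=atan2(y, x)=50.2978° ≈ 50.3°
Leg 4: φ1=0.8594036, φ2=-0.0023562, Δφ=-0.8617598, Δλ=0.7787816 rad; a=sin²(Δφ/2)+cosφ1·cosφ2·sin²(Δλ/2)=0.2685395246; c=2·atan2(√a, √(1-a))=1.089508655; dist=6371·c=6941.260 ≈ 6941.3 km; running total=41292.7 km
Leg 4 bearing: y=sinΔλ·cosφ2=0.70241078, x=cosφ1·sinφ2-sinφ1·cosφ2·cosΔλ=-0.54066929; θ=atan2(y, x)=127.5867° ≈ 127.6°
Leg 5: φ1=-0.0023562, φ2=-0.6423126, Δφ=-0.6399564, Δλ=4.4191213 rad; a=sin²(Δφ/2)+cosφ1·cosφ2·sin²(Δλ/2)=0.6150297033; c=2·atan2(√a, √(1-a))=1.802935053; dist=6371·c=11486.499 ≈ 11486.5 km; running total=52779.2 km
Leg 5 bearing: y=sinΔλ·cosφ2=-0.76652562, x=cosφ1·sinφ2-sinφ1·cosφ2·cosΔλ=-0.59959248; θ=atan2(y, x)=-128.0333° <0 so +360° → 231.9667° ≈ 232.0°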